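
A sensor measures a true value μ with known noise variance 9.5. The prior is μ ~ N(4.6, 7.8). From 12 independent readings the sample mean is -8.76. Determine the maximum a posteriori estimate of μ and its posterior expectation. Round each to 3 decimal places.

Posterior for μ is Normal. Precision-weighted mean: (1/7.8·4.6 + 12/9.5·-8.76) / (1/7.8 + 12/9.5) = -7.529.
A Normal posterior is symmetric, so mode = mean.

μ_MAP = -7.529, E[μ|data] = -7.529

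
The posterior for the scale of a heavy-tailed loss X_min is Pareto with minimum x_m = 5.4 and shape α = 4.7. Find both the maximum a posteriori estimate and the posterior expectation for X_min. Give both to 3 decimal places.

X_min_MAP = 5.400, E[X_min|data] = 6.859

The Pareto density is strictly decreasing on [x_m, ∞), so the mode is x_m = 5.400.
Mean = α·x_m/(α−1) = 4.7·5.4/3.7 = 6.859.
Right-skewed posterior ⇒ mode < mean.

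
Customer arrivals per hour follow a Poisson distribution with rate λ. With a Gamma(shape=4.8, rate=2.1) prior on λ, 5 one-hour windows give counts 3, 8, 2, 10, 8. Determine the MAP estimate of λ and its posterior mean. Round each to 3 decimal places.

MAP = 4.901; posterior mean = 5.042

Σ counts = 31. Posterior: Gamma(shape = 4.8+31 = 35.8, rate = 2.1+5 = 7.1).
Mode = (α−1)/β = 34.8/7.1 = 4.901.
Mean = α/β = 35.8/7.1 = 5.042.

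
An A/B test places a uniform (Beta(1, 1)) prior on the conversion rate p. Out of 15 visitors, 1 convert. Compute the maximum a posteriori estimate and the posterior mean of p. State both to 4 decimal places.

MAP: 0.0667. Posterior mean: 0.1176.

Posterior: Beta(1+1, 1+14) = Beta(2, 15).
Mode = (2−1)/(2+15−2) = 1/15 = 0.0667.
Mean = 2/(2+15) = 2/17 = 0.1176.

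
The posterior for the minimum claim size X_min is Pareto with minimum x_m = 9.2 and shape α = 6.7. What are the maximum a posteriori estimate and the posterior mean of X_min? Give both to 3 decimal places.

The Pareto density is strictly decreasing on [x_m, ∞), so the mode is x_m = 9.200.
Mean = α·x_m/(α−1) = 6.7·9.2/5.7 = 10.814.

maximum a posteriori estimate = 9.200, posterior mean = 10.814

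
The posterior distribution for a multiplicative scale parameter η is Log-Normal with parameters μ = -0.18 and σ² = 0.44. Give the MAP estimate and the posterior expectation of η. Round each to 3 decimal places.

Mode = exp(μ − σ²) = exp(-0.62) = 0.538.
Mean = exp(μ + σ²/2) = exp(0.040) = 1.041.
Mean > mode: the posterior has a right tail.

η_MAP = 0.538, E[η|data] = 1.041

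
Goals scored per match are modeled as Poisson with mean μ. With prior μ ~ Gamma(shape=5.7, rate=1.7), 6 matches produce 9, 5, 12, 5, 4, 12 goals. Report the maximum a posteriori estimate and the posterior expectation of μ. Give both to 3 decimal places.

Σ counts = 47. Posterior: Gamma(shape = 5.7+47 = 52.7, rate = 1.7+6 = 7.7).
Mode = (α−1)/β = 51.7/7.7 = 6.714.
Mean = α/β = 52.7/7.7 = 6.844.
The posterior is right-skewed, so the mean exceeds the mode.

MAP: 6.714. Posterior mean: 6.844.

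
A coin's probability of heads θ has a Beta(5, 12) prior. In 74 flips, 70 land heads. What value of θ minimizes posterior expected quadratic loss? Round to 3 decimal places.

0.824

Posterior: Beta(5+70, 12+4) = Beta(75, 16).
Mode = (75−1)/(75+16−2) = 74/89 = 0.831.
Mean = 75/(75+16) = 75/91 = 0.824.
Quadratic loss ⇒ the optimal estimator is the posterior mean.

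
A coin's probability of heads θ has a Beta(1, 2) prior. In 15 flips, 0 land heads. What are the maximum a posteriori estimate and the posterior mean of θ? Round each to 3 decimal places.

maximum a posteriori estimate = 0.000, posterior mean = 0.056

Posterior: Beta(1+0, 2+15) = Beta(1, 17).
Since α = 1 ≤ 1 and β > 1, the Beta density is monotone decreasing on [0,1]; the mode is at 0.
Mean = 1/(1+17) = 0.056.
Mean > mode: the posterior has a right tail.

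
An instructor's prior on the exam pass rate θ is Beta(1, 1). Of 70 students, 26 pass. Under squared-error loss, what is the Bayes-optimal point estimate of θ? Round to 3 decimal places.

Posterior: Beta(1+26, 1+44) = Beta(27, 45).
Mode = (27−1)/(27+45−2) = 26/70 = 0.371.
With a flat prior the MAP equals the MLE, 26/70.
Mean = 27/(27+45) = 27/72 = 0.375.
Squared-error loss ⇒ the optimal estimator is the posterior mean.

0.375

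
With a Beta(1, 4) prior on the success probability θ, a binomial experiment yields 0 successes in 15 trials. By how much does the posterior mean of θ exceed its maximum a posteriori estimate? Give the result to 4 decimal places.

Posterior: Beta(1+0, 4+15) = Beta(1, 19).
Since α = 1 ≤ 1 and β > 1, the Beta density is monotone decreasing on [0,1]; the mode is at 0.
Mean = 1/(1+19) = 0.0500.
Difference = 0.0500 − 0.0000 = 0.0500.

0.0500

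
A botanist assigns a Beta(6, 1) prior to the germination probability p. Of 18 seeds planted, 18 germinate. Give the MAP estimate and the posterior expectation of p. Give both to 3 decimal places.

Posterior: Beta(6+18, 1+0) = Beta(24, 1).
Since β = 1 ≤ 1 and α > 1, the Beta density is monotone increasing on [0,1]; the mode is at 1.
Mean = 24/(24+1) = 0.960.
Left-skewed posterior ⇒ mean < mode.

MAP = 1.000; posterior mean = 0.960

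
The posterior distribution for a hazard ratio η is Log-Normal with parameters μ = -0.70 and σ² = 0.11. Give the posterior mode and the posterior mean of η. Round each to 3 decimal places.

MAP: 0.445. Posterior mean: 0.525.

Mode = exp(μ − σ²) = exp(-0.81) = 0.445.
Mean = exp(μ + σ²/2) = exp(-0.645) = 0.525.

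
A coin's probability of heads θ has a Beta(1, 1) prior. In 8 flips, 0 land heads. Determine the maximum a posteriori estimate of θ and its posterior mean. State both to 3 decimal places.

MAP = 0.000, posterior mean = 0.100

Posterior: Beta(1+0, 1+8) = Beta(1, 9).
Since α = 1 ≤ 1 and β > 1, the Beta density is monotone decreasing on [0,1]; the mode is at 0.
Mean = 1/(1+9) = 0.100.
Mean > mode: the posterior has a right tail.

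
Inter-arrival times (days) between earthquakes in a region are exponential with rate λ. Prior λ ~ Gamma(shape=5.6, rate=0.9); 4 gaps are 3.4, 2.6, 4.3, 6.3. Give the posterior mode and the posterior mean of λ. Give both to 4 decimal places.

Σ times = 16.6. Posterior: Gamma(shape = 5.6+4 = 9.6, rate = 0.9+16.6 = 17.5).
Mode = (α−1)/β = 8.6/17.5 = 0.4914.
Mean = α/β = 9.6/17.5 = 0.5486.

λ_MAP = 0.4914, E[λ|data] = 0.5486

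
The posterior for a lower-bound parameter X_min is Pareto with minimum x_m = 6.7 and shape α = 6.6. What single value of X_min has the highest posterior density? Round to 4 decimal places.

6.7000

The Pareto density is strictly decreasing on [x_m, ∞), so the mode is x_m = 6.7000.
Mean = α·x_m/(α−1) = 6.6·6.7/5.6 = 7.8964.
This is the posterior mode — the MAP estimate.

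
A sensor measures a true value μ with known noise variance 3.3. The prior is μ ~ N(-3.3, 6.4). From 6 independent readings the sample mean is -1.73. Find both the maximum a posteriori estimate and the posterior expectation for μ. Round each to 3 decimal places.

Posterior for μ is Normal. Precision-weighted mean: (1/6.4·-3.3 + 6/3.3·-1.73) / (1/6.4 + 6/3.3) = -1.854.
A Normal posterior is symmetric, so mode = mean.

MAP: -1.854. Posterior mean: -1.854.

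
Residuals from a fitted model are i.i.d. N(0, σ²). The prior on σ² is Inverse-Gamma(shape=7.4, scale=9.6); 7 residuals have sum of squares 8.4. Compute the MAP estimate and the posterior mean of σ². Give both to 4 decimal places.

MAP = 1.1597; posterior mean = 1.3939

Posterior: Inverse-Gamma(shape = 7.4+7/2 = 10.9, scale = 9.6+8.4/2 = 13.8).
Mode = β/(α+1) = 13.8/11.9 = 1.1597.
Mean = β/(α−1) = 13.8/9.9 = 1.3939.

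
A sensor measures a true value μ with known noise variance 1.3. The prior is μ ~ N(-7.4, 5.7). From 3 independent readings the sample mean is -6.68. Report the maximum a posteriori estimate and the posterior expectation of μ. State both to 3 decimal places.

μ_MAP = -6.731, E[μ|data] = -6.731

Posterior for μ is Normal. Precision-weighted mean: (1/5.7·-7.4 + 3/1.3·-6.68) / (1/5.7 + 3/1.3) = -6.731.
A Normal posterior is symmetric, so mode = mean.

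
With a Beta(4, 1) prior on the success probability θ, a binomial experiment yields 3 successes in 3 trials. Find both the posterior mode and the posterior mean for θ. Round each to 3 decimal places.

θ_MAP = 1.000, E[θ|data] = 0.875

Posterior: Beta(4+3, 1+0) = Beta(7, 1).
Since β = 1 ≤ 1 and α > 1, the Beta density is monotone increasing on [0,1]; the mode is at 1.
Mean = 7/(7+1) = 0.875.
Left-skewed posterior ⇒ mean < mode.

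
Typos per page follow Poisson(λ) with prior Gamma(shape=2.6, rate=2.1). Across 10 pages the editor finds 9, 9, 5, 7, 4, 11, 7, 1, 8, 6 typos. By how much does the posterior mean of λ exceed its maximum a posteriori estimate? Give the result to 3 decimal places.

0.083

Σ counts = 67. Posterior: Gamma(shape = 2.6+67 = 69.6, rate = 2.1+10 = 12.1).
Mode = (α−1)/β = 68.6/12.1 = 5.669.
Mean = α/β = 69.6/12.1 = 5.752.
Difference = 5.752 − 5.669 = 0.083.
Mean > mode: the posterior has a right tail.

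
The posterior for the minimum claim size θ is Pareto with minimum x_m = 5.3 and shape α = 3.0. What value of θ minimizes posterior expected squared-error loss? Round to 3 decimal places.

The Pareto density is strictly decreasing on [x_m, ∞), so the mode is x_m = 5.300.
Mean = α·x_m/(α−1) = 3.0·5.3/2.0 = 7.950.
Squared-error loss ⇒ the optimal estimator is the posterior mean.

7.950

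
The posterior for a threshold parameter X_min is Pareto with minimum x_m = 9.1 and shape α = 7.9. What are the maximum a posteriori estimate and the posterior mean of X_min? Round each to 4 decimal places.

The Pareto density is strictly decreasing on [x_m, ∞), so the mode is x_m = 9.1000.
Mean = α·x_m/(α−1) = 7.9·9.1/6.9 = 10.4188.

maximum a posteriori estimate = 9.1000, posterior mean = 10.4188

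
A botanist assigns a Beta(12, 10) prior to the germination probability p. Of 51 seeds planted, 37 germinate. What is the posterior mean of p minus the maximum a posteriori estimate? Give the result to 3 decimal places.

Posterior: Beta(12+37, 10+14) = Beta(49, 24).
Mode = (49−1)/(49+24−2) = 48/71 = 0.676.
Mean = 49/(49+24) = 49/73 = 0.671.
Difference = 0.671 − 0.676 = -0.005.
The mean is pulled below the mode by the posterior's left skew.

-0.005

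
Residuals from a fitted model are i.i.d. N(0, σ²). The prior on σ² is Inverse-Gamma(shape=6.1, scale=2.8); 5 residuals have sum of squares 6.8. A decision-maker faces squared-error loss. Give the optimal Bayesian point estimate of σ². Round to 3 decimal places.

0.816

Posterior: Inverse-Gamma(shape = 6.1+5/2 = 8.6, scale = 2.8+6.8/2 = 6.2).
Mode = β/(α+1) = 6.2/9.6 = 0.646.
Mean = β/(α−1) = 6.2/7.6 = 0.816.
Squared-error loss ⇒ the optimal estimator is the posterior mean.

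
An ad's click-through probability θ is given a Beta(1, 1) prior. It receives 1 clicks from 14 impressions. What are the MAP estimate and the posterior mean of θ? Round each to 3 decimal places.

Posterior: Beta(1+1, 1+13) = Beta(2, 14).
Mode = (2−1)/(2+14−2) = 1/14 = 0.071.
With a flat prior the MAP equals the MLE, 1/14.
Mean = 2/(2+14) = 2/16 = 0.125.
The posterior is right-skewed, so the mean exceeds the mode.

θ_MAP = 0.071, E[θ|data] = 0.125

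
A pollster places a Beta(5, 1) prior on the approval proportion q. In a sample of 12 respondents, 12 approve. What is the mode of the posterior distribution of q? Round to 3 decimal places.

1.000

Posterior: Beta(5+12, 1+0) = Beta(17, 1).
Since β = 1 ≤ 1 and α > 1, the Beta density is monotone increasing on [0,1]; the mode is at 1.
Mean = 17/(17+1) = 0.944.
This is the posterior mode — the MAP estimate.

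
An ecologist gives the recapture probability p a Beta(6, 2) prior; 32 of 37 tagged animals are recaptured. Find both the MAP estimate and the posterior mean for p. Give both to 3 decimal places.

Posterior: Beta(6+32, 2+5) = Beta(38, 7).
Mode = (38−1)/(38+7−2) = 37/43 = 0.860.
Mean = 38/(38+7) = 38/45 = 0.844.
The mean is pulled below the mode by the posterior's left skew.

MAP = 0.860, posterior mean = 0.844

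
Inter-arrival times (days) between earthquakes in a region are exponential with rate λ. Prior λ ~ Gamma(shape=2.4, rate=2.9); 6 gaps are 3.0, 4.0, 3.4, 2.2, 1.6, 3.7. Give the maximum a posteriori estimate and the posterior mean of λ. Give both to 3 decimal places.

λ_MAP = 0.356, E[λ|data] = 0.404

Σ times = 17.9. Posterior: Gamma(shape = 2.4+6 = 8.4, rate = 2.9+17.9 = 20.8).
Mode = (α−1)/β = 7.4/20.8 = 0.356.
Mean = α/β = 8.4/20.8 = 0.404.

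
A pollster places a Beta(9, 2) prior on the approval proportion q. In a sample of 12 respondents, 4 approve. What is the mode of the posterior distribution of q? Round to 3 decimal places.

Posterior: Beta(9+4, 2+8) = Beta(13, 10).
Mode = (13−1)/(13+10−2) = 12/21 = 0.571.
Mean = 13/(13+10) = 13/23 = 0.565.
This is the posterior mode — the MAP estimate.

0.571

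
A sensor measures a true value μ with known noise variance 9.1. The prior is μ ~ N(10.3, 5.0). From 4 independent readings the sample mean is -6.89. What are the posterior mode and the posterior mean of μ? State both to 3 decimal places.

Posterior for μ is Normal. Precision-weighted mean: (1/5.0·10.3 + 4/9.1·-6.89) / (1/5.0 + 4/9.1) = -1.514.
A Normal posterior is symmetric, so mode = mean.

posterior mode = -1.514, posterior mean = -1.514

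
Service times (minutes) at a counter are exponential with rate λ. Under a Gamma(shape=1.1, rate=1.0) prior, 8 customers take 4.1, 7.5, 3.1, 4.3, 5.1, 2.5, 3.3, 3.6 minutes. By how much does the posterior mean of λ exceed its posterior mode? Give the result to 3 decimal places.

0.029

Σ times = 33.5. Posterior: Gamma(shape = 1.1+8 = 9.1, rate = 1.0+33.5 = 34.5).
Mode = (α−1)/β = 8.1/34.5 = 0.235.
Mean = α/β = 9.1/34.5 = 0.264.
Difference = 0.264 − 0.235 = 0.029.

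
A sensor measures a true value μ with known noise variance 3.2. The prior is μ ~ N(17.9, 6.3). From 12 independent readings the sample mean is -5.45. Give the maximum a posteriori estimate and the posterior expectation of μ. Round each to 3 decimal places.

μ_MAP = -4.502, E[μ|data] = -4.502

Posterior for μ is Normal. Precision-weighted mean: (1/6.3·17.9 + 12/3.2·-5.45) / (1/6.3 + 12/3.2) = -4.502.
A Normal posterior is symmetric, so mode = mean.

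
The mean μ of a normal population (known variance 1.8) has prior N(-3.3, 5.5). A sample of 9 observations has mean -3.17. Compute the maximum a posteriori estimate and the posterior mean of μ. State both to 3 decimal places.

Posterior for μ is Normal. Precision-weighted mean: (1/5.5·-3.3 + 9/1.8·-3.17) / (1/5.5 + 9/1.8) = -3.175.
A Normal posterior is symmetric, so mode = mean.

MAP = -3.175; posterior mean = -3.175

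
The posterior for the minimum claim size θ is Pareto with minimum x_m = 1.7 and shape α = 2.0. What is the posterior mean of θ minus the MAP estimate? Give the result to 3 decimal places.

1.700

The Pareto density is strictly decreasing on [x_m, ∞), so the mode is x_m = 1.700.
Mean = α·x_m/(α−1) = 2.0·1.7/1.0 = 3.400.
Difference = 3.400 − 1.700 = 1.700.
The posterior is right-skewed, so the mean exceeds the mode.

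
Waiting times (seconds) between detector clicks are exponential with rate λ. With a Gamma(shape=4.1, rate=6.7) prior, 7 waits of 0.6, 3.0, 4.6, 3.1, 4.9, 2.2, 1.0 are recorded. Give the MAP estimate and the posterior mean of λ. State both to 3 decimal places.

Σ times = 19.4. Posterior: Gamma(shape = 4.1+7 = 11.1, rate = 6.7+19.4 = 26.1).
Mode = (α−1)/β = 10.1/26.1 = 0.387.
Mean = α/β = 11.1/26.1 = 0.425.

MAP = 0.387; posterior mean = 0.425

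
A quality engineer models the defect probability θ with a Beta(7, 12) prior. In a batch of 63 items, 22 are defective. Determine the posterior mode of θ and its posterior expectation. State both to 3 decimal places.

MAP = 0.350; posterior mean = 0.354

Posterior: Beta(7+22, 12+41) = Beta(29, 53).
Mode = (29−1)/(29+53−2) = 28/80 = 0.350.
Mean = 29/(29+53) = 29/82 = 0.354.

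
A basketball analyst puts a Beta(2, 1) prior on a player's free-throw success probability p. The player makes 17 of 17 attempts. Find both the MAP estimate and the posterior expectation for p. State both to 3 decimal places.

MAP = 1.000, posterior mean = 0.950

Posterior: Beta(2+17, 1+0) = Beta(19, 1).
Since β = 1 ≤ 1 and α > 1, the Beta density is monotone increasing on [0,1]; the mode is at 1.
Mean = 19/(19+1) = 0.950.
The mean is pulled below the mode by the posterior's left skew.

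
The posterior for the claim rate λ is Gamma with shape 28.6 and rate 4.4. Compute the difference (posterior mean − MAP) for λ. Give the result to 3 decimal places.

0.227

Mode = (α−1)/β = 27.6/4.4 = 6.273.
Mean = α/β = 28.6/4.4 = 6.500.
Difference = 6.500 − 6.273 = 0.227.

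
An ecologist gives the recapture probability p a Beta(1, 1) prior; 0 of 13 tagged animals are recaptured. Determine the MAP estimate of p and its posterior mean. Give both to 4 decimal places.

Posterior: Beta(1+0, 1+13) = Beta(1, 14).
Since α = 1 ≤ 1 and β > 1, the Beta density is monotone decreasing on [0,1]; the mode is at 0.
Mean = 1/(1+14) = 0.0667.
The mean is pulled above the mode by the posterior's right skew.

MAP = 0.0000; posterior mean = 0.0667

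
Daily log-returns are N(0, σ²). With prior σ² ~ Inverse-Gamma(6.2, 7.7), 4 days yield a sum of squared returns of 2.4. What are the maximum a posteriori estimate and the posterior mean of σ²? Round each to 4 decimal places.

Posterior: Inverse-Gamma(shape = 6.2+4/2 = 8.2, scale = 7.7+2.4/2 = 8.9).
Mode = β/(α+1) = 8.9/9.2 = 0.9674.
Mean = β/(α−1) = 8.9/7.2 = 1.2361.

σ²_MAP = 0.9674, E[σ²|data] = 1.2361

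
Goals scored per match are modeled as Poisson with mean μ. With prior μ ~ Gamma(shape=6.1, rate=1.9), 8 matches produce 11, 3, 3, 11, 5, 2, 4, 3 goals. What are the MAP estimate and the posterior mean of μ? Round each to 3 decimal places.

Σ counts = 42. Posterior: Gamma(shape = 6.1+42 = 48.1, rate = 1.9+8 = 9.9).
Mode = (α−1)/β = 47.1/9.9 = 4.758.
Mean = α/β = 48.1/9.9 = 4.859.
The mean is pulled above the mode by the posterior's right skew.

MAP: 4.758. Posterior mean: 4.859.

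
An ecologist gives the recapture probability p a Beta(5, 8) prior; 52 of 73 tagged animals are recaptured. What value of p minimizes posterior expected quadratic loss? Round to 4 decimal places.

0.6628

Posterior: Beta(5+52, 8+21) = Beta(57, 29).
Mode = (57−1)/(57+29−2) = 56/84 = 0.6667.
Mean = 57/(57+29) = 57/86 = 0.6628.
Quadratic loss ⇒ the optimal estimator is the posterior mean.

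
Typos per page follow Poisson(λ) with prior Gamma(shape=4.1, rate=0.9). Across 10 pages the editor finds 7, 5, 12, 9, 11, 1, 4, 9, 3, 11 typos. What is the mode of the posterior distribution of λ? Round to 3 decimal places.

6.890

Σ counts = 72. Posterior: Gamma(shape = 4.1+72 = 76.1, rate = 0.9+10 = 10.9).
Mode = (α−1)/β = 75.1/10.9 = 6.890.
Mean = α/β = 76.1/10.9 = 6.982.
This is the posterior mode — the MAP estimate.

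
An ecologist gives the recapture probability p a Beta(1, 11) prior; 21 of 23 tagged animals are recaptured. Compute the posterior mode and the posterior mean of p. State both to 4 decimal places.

Posterior: Beta(1+21, 11+2) = Beta(22, 13).
Mode = (22−1)/(22+13−2) = 21/33 = 0.6364.
Mean = 22/(22+13) = 22/35 = 0.6286.
Left-skewed posterior ⇒ mean < mode.

MAP = 0.6364; posterior mean = 0.6286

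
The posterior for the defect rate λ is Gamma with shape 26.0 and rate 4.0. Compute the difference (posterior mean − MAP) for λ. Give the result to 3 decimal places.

0.250

Mode = (α−1)/β = 25.0/4.0 = 6.250.
Mean = α/β = 26.0/4.0 = 6.500.
Difference = 6.500 − 6.250 = 0.250.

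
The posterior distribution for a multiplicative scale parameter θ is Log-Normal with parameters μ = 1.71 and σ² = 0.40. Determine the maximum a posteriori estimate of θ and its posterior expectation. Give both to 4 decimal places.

maximum a posteriori estimate = 3.7062, posterior expectation = 6.7531

Mode = exp(μ − σ²) = exp(1.31) = 3.7062.
Mean = exp(μ + σ²/2) = exp(1.910) = 6.7531.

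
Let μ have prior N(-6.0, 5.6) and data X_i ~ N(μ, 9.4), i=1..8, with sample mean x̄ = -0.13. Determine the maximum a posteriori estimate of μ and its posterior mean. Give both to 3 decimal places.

maximum a posteriori estimate = -1.148, posterior mean = -1.148

Posterior for μ is Normal. Precision-weighted mean: (1/5.6·-6.0 + 8/9.4·-0.13) / (1/5.6 + 8/9.4) = -1.148.
A Normal posterior is symmetric, so mode = mean.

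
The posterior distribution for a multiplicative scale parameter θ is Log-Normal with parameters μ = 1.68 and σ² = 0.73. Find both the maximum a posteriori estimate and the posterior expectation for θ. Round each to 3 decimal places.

Mode = exp(μ − σ²) = exp(0.95) = 2.586.
Mean = exp(μ + σ²/2) = exp(2.045) = 7.729.
The mean is pulled above the mode by the posterior's right skew.

MAP = 2.586; posterior mean = 7.729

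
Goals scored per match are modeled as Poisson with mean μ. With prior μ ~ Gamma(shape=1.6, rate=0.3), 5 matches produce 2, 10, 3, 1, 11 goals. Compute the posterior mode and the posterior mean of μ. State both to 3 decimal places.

Σ counts = 27. Posterior: Gamma(shape = 1.6+27 = 28.6, rate = 0.3+5 = 5.3).
Mode = (α−1)/β = 27.6/5.3 = 5.208.
Mean = α/β = 28.6/5.3 = 5.396.
Mean > mode: the posterior has a right tail.

MAP = 5.208; posterior mean = 5.396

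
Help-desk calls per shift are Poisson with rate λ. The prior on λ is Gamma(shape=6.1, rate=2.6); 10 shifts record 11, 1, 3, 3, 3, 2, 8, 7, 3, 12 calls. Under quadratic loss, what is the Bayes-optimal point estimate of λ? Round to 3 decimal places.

4.690

Σ counts = 53. Posterior: Gamma(shape = 6.1+53 = 59.1, rate = 2.6+10 = 12.6).
Mode = (α−1)/β = 58.1/12.6 = 4.611.
Mean = α/β = 59.1/12.6 = 4.690.
Quadratic loss ⇒ the optimal estimator is the posterior mean.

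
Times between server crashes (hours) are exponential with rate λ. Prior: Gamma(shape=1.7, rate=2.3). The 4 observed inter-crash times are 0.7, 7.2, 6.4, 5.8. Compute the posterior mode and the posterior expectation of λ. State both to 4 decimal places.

Σ times = 20.1. Posterior: Gamma(shape = 1.7+4 = 5.7, rate = 2.3+20.1 = 22.4).
Mode = (α−1)/β = 4.7/22.4 = 0.2098.
Mean = α/β = 5.7/22.4 = 0.2545.

λ_MAP = 0.2098, E[λ|data] = 0.2545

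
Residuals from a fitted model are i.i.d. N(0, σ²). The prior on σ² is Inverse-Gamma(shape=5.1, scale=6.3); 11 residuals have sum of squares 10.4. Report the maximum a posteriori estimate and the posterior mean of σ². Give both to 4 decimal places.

Posterior: Inverse-Gamma(shape = 5.1+11/2 = 10.6, scale = 6.3+10.4/2 = 11.5).
Mode = β/(α+1) = 11.5/11.6 = 0.9914.
Mean = β/(α−1) = 11.5/9.6 = 1.1979.

MAP = 0.9914; posterior mean = 1.1979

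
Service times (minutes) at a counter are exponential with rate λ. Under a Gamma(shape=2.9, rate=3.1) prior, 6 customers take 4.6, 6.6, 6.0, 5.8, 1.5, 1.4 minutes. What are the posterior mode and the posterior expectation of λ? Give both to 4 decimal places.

Σ times = 25.9. Posterior: Gamma(shape = 2.9+6 = 8.9, rate = 3.1+25.9 = 29.0).
Mode = (α−1)/β = 7.9/29.0 = 0.2724.
Mean = α/β = 8.9/29.0 = 0.3069.

posterior mode = 0.2724, posterior expectation = 0.3069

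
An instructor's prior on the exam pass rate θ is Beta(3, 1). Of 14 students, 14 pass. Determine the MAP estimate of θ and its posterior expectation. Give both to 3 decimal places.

Posterior: Beta(3+14, 1+0) = Beta(17, 1).
Since β = 1 ≤ 1 and α > 1, the Beta density is monotone increasing on [0,1]; the mode is at 1.
Mean = 17/(17+1) = 0.944.

θ_MAP = 1.000, E[θ|data] = 0.944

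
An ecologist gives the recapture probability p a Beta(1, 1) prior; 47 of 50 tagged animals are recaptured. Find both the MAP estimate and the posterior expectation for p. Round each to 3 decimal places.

Posterior: Beta(1+47, 1+3) = Beta(48, 4).
Mode = (48−1)/(48+4−2) = 47/50 = 0.940.
With a flat prior the MAP equals the MLE, 47/50.
Mean = 48/(48+4) = 48/52 = 0.923.
The mean is pulled below the mode by the posterior's left skew.

MAP: 0.940. Posterior mean: 0.923.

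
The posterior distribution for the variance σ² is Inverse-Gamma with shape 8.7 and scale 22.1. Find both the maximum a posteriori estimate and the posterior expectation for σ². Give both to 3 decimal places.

maximum a posteriori estimate = 2.278, posterior expectation = 2.870

Mode = β/(α+1) = 22.1/9.7 = 2.278.
Mean = β/(α−1) = 22.1/7.7 = 2.870.
Right-skewed posterior ⇒ mode < mean.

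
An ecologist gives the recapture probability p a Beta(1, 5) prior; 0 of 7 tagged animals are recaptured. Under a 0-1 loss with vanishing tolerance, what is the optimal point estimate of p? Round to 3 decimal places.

0.000

Posterior: Beta(1+0, 5+7) = Beta(1, 12).
Since α = 1 ≤ 1 and β > 1, the Beta density is monotone decreasing on [0,1]; the mode is at 0.
Mean = 1/(1+12) = 0.077.
This is the posterior mode — the MAP estimate.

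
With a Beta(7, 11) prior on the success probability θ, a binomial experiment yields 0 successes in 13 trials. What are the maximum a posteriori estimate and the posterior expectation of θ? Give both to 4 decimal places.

Posterior: Beta(7+0, 11+13) = Beta(7, 24).
Mode = (7−1)/(7+24−2) = 6/29 = 0.2069.
Mean = 7/(7+24) = 7/31 = 0.2258.

MAP = 0.2069; posterior mean = 0.2258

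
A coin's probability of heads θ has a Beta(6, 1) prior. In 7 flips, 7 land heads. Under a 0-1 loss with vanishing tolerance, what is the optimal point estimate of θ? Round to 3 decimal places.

Posterior: Beta(6+7, 1+0) = Beta(13, 1).
Since β = 1 ≤ 1 and α > 1, the Beta density is monotone increasing on [0,1]; the mode is at 1.
Mean = 13/(13+1) = 0.929.
This is the posterior mode — the MAP estimate.

1.000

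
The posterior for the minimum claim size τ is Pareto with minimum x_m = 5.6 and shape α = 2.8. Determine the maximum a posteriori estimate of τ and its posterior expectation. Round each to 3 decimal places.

MAP: 5.600. Posterior mean: 8.711.

The Pareto density is strictly decreasing on [x_m, ∞), so the mode is x_m = 5.600.
Mean = α·x_m/(α−1) = 2.8·5.6/1.8 = 8.711.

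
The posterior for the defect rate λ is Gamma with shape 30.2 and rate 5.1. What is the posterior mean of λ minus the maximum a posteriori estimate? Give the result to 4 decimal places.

0.1961

Mode = (α−1)/β = 29.2/5.1 = 5.7255.
Mean = α/β = 30.2/5.1 = 5.9216.
Difference = 5.9216 − 5.7255 = 0.1961.
The posterior is right-skewed, so the mean exceeds the mode.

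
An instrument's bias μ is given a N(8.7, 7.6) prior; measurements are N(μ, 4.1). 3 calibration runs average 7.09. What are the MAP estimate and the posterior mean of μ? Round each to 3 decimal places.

MAP = 7.335; posterior mean = 7.335

Posterior for μ is Normal. Precision-weighted mean: (1/7.6·8.7 + 3/4.1·7.09) / (1/7.6 + 3/4.1) = 7.335.
A Normal posterior is symmetric, so mode = mean.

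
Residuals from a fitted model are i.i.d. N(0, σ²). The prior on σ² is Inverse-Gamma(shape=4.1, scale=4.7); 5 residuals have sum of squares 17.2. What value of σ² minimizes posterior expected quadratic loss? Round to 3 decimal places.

Posterior: Inverse-Gamma(shape = 4.1+5/2 = 6.6, scale = 4.7+17.2/2 = 13.3).
Mode = β/(α+1) = 13.3/7.6 = 1.750.
Mean = β/(α−1) = 13.3/5.6 = 2.375.
Quadratic loss ⇒ the optimal estimator is the posterior mean.

2.375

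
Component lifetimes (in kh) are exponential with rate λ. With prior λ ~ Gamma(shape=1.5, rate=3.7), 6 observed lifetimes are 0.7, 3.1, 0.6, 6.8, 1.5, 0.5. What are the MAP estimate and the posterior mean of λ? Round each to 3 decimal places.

Σ times = 13.2. Posterior: Gamma(shape = 1.5+6 = 7.5, rate = 3.7+13.2 = 16.9).
Mode = (α−1)/β = 6.5/16.9 = 0.385.
Mean = α/β = 7.5/16.9 = 0.444.
The posterior is right-skewed, so the mean exceeds the mode.

MAP: 0.385. Posterior mean: 0.444.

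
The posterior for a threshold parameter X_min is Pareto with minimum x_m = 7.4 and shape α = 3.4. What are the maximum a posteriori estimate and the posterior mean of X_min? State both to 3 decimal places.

The Pareto density is strictly decreasing on [x_m, ∞), so the mode is x_m = 7.400.
Mean = α·x_m/(α−1) = 3.4·7.4/2.4 = 10.483.
The mean is pulled above the mode by the posterior's right skew.

MAP = 7.400; posterior mean = 10.483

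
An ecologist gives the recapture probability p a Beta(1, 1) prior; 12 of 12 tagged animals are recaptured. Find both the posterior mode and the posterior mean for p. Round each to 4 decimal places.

Posterior: Beta(1+12, 1+0) = Beta(13, 1).
Since β = 1 ≤ 1 and α > 1, the Beta density is monotone increasing on [0,1]; the mode is at 1.
Mean = 13/(13+1) = 0.9286.
Left-skewed posterior ⇒ mean < mode.

MAP = 1.0000; posterior mean = 0.9286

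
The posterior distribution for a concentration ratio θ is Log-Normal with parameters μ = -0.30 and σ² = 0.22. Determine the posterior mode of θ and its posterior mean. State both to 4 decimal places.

Mode = exp(μ − σ²) = exp(-0.52) = 0.5945.
Mean = exp(μ + σ²/2) = exp(-0.190) = 0.8270.

MAP: 0.5945. Posterior mean: 0.8270.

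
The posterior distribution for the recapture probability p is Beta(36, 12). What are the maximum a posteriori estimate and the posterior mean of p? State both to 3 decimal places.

Mode = (36−1)/(36+12−2) = 35/46 = 0.761.
Mean = 36/(36+12) = 36/48 = 0.750.

MAP = 0.761; posterior mean = 0.750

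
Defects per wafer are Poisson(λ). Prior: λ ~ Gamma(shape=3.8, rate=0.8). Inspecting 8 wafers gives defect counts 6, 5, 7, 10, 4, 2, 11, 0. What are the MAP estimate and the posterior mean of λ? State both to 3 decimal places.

Σ counts = 45. Posterior: Gamma(shape = 3.8+45 = 48.8, rate = 0.8+8 = 8.8).
Mode = (α−1)/β = 47.8/8.8 = 5.432.
Mean = α/β = 48.8/8.8 = 5.545.

MAP: 5.432. Posterior mean: 5.545.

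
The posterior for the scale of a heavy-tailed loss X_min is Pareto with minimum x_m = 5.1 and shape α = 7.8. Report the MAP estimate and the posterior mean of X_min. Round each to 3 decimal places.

MAP = 5.100, posterior mean = 5.850

The Pareto density is strictly decreasing on [x_m, ∞), so the mode is x_m = 5.100.
Mean = α·x_m/(α−1) = 7.8·5.1/6.8 = 5.850.
Mean > mode: the posterior has a right tail.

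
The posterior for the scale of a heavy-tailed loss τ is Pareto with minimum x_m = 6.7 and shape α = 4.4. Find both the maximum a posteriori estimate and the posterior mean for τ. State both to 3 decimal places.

The Pareto density is strictly decreasing on [x_m, ∞), so the mode is x_m = 6.700.
Mean = α·x_m/(α−1) = 4.4·6.7/3.4 = 8.671.

maximum a posteriori estimate = 6.700, posterior mean = 8.671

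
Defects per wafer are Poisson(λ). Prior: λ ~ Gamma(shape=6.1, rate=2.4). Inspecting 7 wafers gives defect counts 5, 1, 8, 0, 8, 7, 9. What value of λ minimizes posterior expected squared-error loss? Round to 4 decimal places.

4.6915

Σ counts = 38. Posterior: Gamma(shape = 6.1+38 = 44.1, rate = 2.4+7 = 9.4).
Mode = (α−1)/β = 43.1/9.4 = 4.5851.
Mean = α/β = 44.1/9.4 = 4.6915.
Squared-error loss ⇒ the optimal estimator is the posterior mean.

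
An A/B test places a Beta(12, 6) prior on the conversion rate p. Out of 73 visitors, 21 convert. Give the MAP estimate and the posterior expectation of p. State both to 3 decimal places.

Posterior: Beta(12+21, 6+52) = Beta(33, 58).
Mode = (33−1)/(33+58−2) = 32/89 = 0.360.
Mean = 33/(33+58) = 33/91 = 0.363.
The posterior is right-skewed, so the mean exceeds the mode.

MAP: 0.360. Posterior mean: 0.363.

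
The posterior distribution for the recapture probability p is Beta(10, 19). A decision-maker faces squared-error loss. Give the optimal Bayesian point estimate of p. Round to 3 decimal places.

0.345

Mode = (10−1)/(10+19−2) = 9/27 = 0.333.
Mean = 10/(10+19) = 10/29 = 0.345.
Squared-error loss ⇒ the optimal estimator is the posterior mean.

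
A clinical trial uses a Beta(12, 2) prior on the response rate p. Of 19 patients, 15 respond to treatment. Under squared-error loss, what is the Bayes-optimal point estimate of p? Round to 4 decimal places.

Posterior: Beta(12+15, 2+4) = Beta(27, 6).
Mode = (27−1)/(27+6−2) = 26/31 = 0.8387.
Mean = 27/(27+6) = 27/33 = 0.8182.
Squared-error loss ⇒ the optimal estimator is the posterior mean.

0.8182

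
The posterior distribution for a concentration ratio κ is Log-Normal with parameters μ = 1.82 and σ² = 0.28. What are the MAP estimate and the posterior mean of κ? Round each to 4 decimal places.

Mode = exp(μ − σ²) = exp(1.54) = 4.6646.
Mean = exp(μ + σ²/2) = exp(1.960) = 7.0993.

MAP = 4.6646; posterior mean = 7.0993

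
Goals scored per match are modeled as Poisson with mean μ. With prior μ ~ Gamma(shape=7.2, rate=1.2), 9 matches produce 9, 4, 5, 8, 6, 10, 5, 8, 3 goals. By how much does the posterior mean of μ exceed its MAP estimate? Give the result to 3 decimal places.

Σ counts = 58. Posterior: Gamma(shape = 7.2+58 = 65.2, rate = 1.2+9 = 10.2).
Mode = (α−1)/β = 64.2/10.2 = 6.294.
Mean = α/β = 65.2/10.2 = 6.392.
Difference = 6.392 − 6.294 = 0.098.

0.098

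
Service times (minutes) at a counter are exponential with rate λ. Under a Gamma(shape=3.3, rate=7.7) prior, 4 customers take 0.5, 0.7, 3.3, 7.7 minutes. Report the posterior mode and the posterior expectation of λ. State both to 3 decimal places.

Σ times = 12.2. Posterior: Gamma(shape = 3.3+4 = 7.3, rate = 7.7+12.2 = 19.9).
Mode = (α−1)/β = 6.3/19.9 = 0.317.
Mean = α/β = 7.3/19.9 = 0.367.
Mean > mode: the posterior has a right tail.

posterior mode = 0.317, posterior expectation = 0.367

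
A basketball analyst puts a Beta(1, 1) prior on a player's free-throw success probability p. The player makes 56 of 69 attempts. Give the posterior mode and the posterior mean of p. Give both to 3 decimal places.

Posterior: Beta(1+56, 1+13) = Beta(57, 14).
Mode = (57−1)/(57+14−2) = 56/69 = 0.812.
With a flat prior the MAP equals the MLE, 56/69.
Mean = 57/(57+14) = 57/71 = 0.803.
Left-skewed posterior ⇒ mean < mode.

posterior mode = 0.812, posterior mean = 0.803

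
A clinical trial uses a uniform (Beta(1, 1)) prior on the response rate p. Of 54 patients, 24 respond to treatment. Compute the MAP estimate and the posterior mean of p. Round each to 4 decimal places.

p_MAP = 0.4444, E[p|data] = 0.4464

Posterior: Beta(1+24, 1+30) = Beta(25, 31).
Mode = (25−1)/(25+31−2) = 24/54 = 0.4444.
With a flat prior the MAP equals the MLE, 24/54.
Mean = 25/(25+31) = 25/56 = 0.4464.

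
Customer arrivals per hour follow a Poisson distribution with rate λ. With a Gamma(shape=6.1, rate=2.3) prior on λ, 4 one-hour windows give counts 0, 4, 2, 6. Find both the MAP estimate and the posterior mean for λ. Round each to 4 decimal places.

MAP = 2.7143, posterior mean = 2.8730

Σ counts = 12. Posterior: Gamma(shape = 6.1+12 = 18.1, rate = 2.3+4 = 6.3).
Mode = (α−1)/β = 17.1/6.3 = 2.7143.
Mean = α/β = 18.1/6.3 = 2.8730.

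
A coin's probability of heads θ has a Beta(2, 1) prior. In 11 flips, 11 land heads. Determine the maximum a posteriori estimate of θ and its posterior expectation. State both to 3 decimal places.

Posterior: Beta(2+11, 1+0) = Beta(13, 1).
Since β = 1 ≤ 1 and α > 1, the Beta density is monotone increasing on [0,1]; the mode is at 1.
Mean = 13/(13+1) = 0.929.
The posterior is left-skewed, so the mode exceeds the mean.

maximum a posteriori estimate = 1.000, posterior expectation = 0.929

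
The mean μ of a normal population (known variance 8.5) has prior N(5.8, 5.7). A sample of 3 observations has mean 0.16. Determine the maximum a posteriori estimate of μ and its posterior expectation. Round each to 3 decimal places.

MAP: 2.033. Posterior mean: 2.033.

Posterior for μ is Normal. Precision-weighted mean: (1/5.7·5.8 + 3/8.5·0.16) / (1/5.7 + 3/8.5) = 2.033.
A Normal posterior is symmetric, so mode = mean.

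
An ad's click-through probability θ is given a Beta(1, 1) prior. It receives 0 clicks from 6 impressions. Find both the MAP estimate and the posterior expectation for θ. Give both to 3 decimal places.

MAP estimate = 0.000, posterior expectation = 0.125

Posterior: Beta(1+0, 1+6) = Beta(1, 7).
Since α = 1 ≤ 1 and β > 1, the Beta density is monotone decreasing on [0,1]; the mode is at 0.
Mean = 1/(1+7) = 0.125.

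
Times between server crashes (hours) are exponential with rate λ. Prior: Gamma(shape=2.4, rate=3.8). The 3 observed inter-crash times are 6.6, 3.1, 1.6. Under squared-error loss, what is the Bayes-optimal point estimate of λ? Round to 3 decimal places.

Σ times = 11.3. Posterior: Gamma(shape = 2.4+3 = 5.4, rate = 3.8+11.3 = 15.1).
Mode = (α−1)/β = 4.4/15.1 = 0.291.
Mean = α/β = 5.4/15.1 = 0.358.
Squared-error loss ⇒ the optimal estimator is the posterior mean.

0.358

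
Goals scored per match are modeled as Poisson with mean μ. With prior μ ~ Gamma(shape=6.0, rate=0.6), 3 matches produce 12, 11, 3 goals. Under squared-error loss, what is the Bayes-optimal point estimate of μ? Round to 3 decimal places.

8.889

Σ counts = 26. Posterior: Gamma(shape = 6.0+26 = 32.0, rate = 0.6+3 = 3.6).
Mode = (α−1)/β = 31.0/3.6 = 8.611.
Mean = α/β = 32.0/3.6 = 8.889.
Squared-error loss ⇒ the optimal estimator is the posterior mean.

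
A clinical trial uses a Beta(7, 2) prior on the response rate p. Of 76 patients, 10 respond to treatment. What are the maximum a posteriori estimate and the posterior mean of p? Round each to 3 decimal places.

Posterior: Beta(7+10, 2+66) = Beta(17, 68).
Mode = (17−1)/(17+68−2) = 16/83 = 0.193.
Mean = 17/(17+68) = 17/85 = 0.200.

MAP = 0.193; posterior mean = 0.200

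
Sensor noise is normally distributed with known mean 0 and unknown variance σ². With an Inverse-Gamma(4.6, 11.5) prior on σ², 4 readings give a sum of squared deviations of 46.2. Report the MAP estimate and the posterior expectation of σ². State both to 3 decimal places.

MAP: 4.553. Posterior mean: 6.179.

Posterior: Inverse-Gamma(shape = 4.6+4/2 = 6.6, scale = 11.5+46.2/2 = 34.6).
Mode = β/(α+1) = 34.6/7.6 = 4.553.
Mean = β/(α−1) = 34.6/5.6 = 6.179.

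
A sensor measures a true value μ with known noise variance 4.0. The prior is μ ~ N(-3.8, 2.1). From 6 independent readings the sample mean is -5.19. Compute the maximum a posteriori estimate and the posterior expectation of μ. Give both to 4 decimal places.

Posterior for μ is Normal. Precision-weighted mean: (1/2.1·-3.8 + 6/4.0·-5.19) / (1/2.1 + 6/4.0) = -4.8551.
A Normal posterior is symmetric, so mode = mean.

MAP = -4.8551; posterior mean = -4.8551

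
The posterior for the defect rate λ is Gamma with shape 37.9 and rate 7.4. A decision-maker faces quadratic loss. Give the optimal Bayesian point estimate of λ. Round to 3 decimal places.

Mode = (α−1)/β = 36.9/7.4 = 4.986.
Mean = α/β = 37.9/7.4 = 5.122.
Quadratic loss ⇒ the optimal estimator is the posterior mean.

5.122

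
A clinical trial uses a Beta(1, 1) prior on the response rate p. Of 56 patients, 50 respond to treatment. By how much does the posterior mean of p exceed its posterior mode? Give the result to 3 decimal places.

Posterior: Beta(1+50, 1+6) = Beta(51, 7).
Mode = (51−1)/(51+7−2) = 50/56 = 0.893.
With a flat prior the MAP equals the MLE, 50/56.
Mean = 51/(51+7) = 51/58 = 0.879.
Difference = 0.879 − 0.893 = -0.014.

-0.014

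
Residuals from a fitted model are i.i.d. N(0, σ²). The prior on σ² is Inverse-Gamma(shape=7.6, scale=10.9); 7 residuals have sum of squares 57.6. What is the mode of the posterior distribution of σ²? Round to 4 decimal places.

Posterior: Inverse-Gamma(shape = 7.6+7/2 = 11.1, scale = 10.9+57.6/2 = 39.7).
Mode = β/(α+1) = 39.7/12.1 = 3.2810.
Mean = β/(α−1) = 39.7/10.1 = 3.9307.
This is the posterior mode — the MAP estimate.

3.2810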